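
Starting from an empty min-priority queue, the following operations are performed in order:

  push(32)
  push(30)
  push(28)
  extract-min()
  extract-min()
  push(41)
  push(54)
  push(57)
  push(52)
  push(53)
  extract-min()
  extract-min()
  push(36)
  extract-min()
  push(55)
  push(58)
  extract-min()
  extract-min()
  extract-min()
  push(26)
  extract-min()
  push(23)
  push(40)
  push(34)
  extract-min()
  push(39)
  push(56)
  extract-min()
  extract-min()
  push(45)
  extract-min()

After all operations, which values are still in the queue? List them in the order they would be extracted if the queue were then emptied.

insert 32 → {32}
insert 30 → {30, 32}
insert 28 → {28, 30, 32}
extract-min → 28; now {30, 32}
extract-min → 30; now {32}
insert 41 → {32, 41}
insert 54 → {32, 41, 54}
insert 57 → {32, 41, 54, 57}
insert 52 → {32, 41, 52, 54, 57}
insert 53 → {32, 41, 52, 53, 54, 57}
extract-min → 32; now {41, 52, 53, 54, 57}
extract-min → 41; now {52, 53, 54, 57}
insert 36 → {36, 52, 53, 54, 57}
extract-min → 36; now {52, 53, 54, 57}
insert 55 → {52, 53, 54, 55, 57}
insert 58 → {52, 53, 54, 55, 57, 58}
extract-min → 52; now {53, 54, 55, 57, 58}
extract-min → 53; now {54, 55, 57, 58}
extract-min → 54; now {55, 57, 58}
insert 26 → {26, 55, 57, 58}
extract-min → 26; now {55, 57, 58}
insert 23 → {23, 55, 57, 58}
insert 40 → {23, 40, 55, 57, 58}
insert 34 → {23, 34, 40, 55, 57, 58}
extract-min → 23; now {34, 40, 55, 57, 58}
insert 39 → {34, 39, 40, 55, 57, 58}
insert 56 → {34, 39, 40, 55, 56, 57, 58}
extract-min → 34; now {39, 40, 55, 56, 57, 58}
extract-min → 39; now {40, 55, 56, 57, 58}
insert 45 → {40, 45, 55, 56, 57, 58}
extract-min → 40; now {45, 55, 56, 57, 58}

[45, 55, 56, 57, 58]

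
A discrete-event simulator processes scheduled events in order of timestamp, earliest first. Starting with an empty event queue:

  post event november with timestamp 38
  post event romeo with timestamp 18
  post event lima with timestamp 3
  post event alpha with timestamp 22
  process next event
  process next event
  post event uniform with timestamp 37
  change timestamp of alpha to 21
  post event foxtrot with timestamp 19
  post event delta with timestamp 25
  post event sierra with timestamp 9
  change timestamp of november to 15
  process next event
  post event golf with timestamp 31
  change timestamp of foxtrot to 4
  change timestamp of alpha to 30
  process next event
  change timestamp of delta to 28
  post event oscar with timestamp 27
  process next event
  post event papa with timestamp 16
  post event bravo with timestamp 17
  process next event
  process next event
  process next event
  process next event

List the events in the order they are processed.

lima, romeo, sierra, foxtrot, november, papa, bravo, oscar, delta

add november (timestamp 38) → {november:38}
add romeo (timestamp 18) → {romeo:18, november:38}
add lima (timestamp 3) → {lima:3, romeo:18, november:38}
add alpha (timestamp 22) → {lima:3, romeo:18, alpha:22, november:38}
process next event → lima; now {romeo:18, alpha:22, november:38}
process next event → romeo; now {alpha:22, november:38}
add uniform (timestamp 37) → {alpha:22, uniform:37, november:38}
update alpha to timestamp 21 → {alpha:21, uniform:37, november:38}
add foxtrot (timestamp 19) → {foxtrot:19, alpha:21, uniform:37, november:38}
add delta (timestamp 25) → {foxtrot:19, alpha:21, delta:25, uniform:37, november:38}
add sierra (timestamp 9) → {sierra:9, foxtrot:19, alpha:21, delta:25, uniform:37, november:38}
update november to timestamp 15 → {sierra:9, november:15, foxtrot:19, alpha:21, delta:25, uniform:37}
process next event → sierra; now {november:15, foxtrot:19, alpha:21, delta:25, uniform:37}
add golf (timestamp 31) → {november:15, foxtrot:19, alpha:21, delta:25, golf:31, uniform:37}
update foxtrot to timestamp 4 → {foxtrot:4, november:15, alpha:21, delta:25, golf:31, uniform:37}
update alpha to timestamp 30 → {foxtrot:4, november:15, delta:25, alpha:30, golf:31, uniform:37}
process next event → foxtrot; now {november:15, delta:25, alpha:30, golf:31, uniform:37}
update delta to timestamp 28 → {november:15, delta:28, alpha:30, golf:31, uniform:37}
add oscar (timestamp 27) → {november:15, oscar:27, delta:28, alpha:30, golf:31, uniform:37}
process next event → november; now {oscar:27, delta:28, alpha:30, golf:31, uniform:37}
add papa (timestamp 16) → {papa:16, oscar:27, delta:28, alpha:30, golf:31, uniform:37}
add bravo (timestamp 17) → {papa:16, bravo:17, oscar:27, delta:28, alpha:30, golf:31, uniform:37}
process next event → papa; now {bravo:17, oscar:27, delta:28, alpha:30, golf:31, uniform:37}
process next event → bravo; now {oscar:27, delta:28, alpha:30, golf:31, uniform:37}
process next event → oscar; now {delta:28, alpha:30, golf:31, uniform:37}
process next event → delta; now {alpha:30, golf:31, uniform:37}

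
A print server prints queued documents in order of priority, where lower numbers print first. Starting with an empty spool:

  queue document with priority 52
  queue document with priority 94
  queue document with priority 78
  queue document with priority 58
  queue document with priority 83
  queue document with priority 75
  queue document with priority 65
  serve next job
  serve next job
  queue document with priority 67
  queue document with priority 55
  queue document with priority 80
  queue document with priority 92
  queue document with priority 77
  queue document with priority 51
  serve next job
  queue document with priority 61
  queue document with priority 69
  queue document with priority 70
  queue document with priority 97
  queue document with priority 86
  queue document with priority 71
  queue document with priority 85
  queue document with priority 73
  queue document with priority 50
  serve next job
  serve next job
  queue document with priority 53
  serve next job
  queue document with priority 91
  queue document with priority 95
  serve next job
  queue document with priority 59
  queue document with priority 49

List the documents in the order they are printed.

52 → 58 → 51 → 50 → 55 → 53 → 61

insert 52 → {52}
insert 94 → {52, 94}
insert 78 → {52, 78, 94}
insert 58 → {52, 58, 78, 94}
insert 83 → {52, 58, 78, 83, 94}
insert 75 → {52, 58, 75, 78, 83, 94}
insert 65 → {52, 58, 65, 75, 78, 83, 94}
serve next job → 52; now {58, 65, 75, 78, 83, 94}
serve next job → 58; now {65, 75, 78, 83, 94}
insert 67 → {65, 67, 75, 78, 83, 94}
insert 55 → {55, 65, 67, 75, 78, 83, 94}
insert 80 → {55, 65, 67, 75, 78, 80, 83, 94}
insert 92 → {55, 65, 67, 75, 78, 80, 83, 92, 94}
insert 77 → {55, 65, 67, 75, 77, 78, 80, 83, 92, 94}
insert 51 → {51, 55, 65, 67, 75, 77, 78, 80, 83, 92, 94}
serve next job → 51; now {55, 65, 67, 75, 77, 78, 80, 83, 92, 94}
insert 61 → {55, 61, 65, 67, 75, 77, 78, 80, 83, 92, 94}
insert 69 → {55, 61, 65, 67, 69, 75, 77, 78, 80, 83, 92, 94}
insert 70 → {55, 61, 65, 67, 69, 70, 75, 77, 78, 80, 83, 92, 94}
insert 97 → {55, 61, 65, 67, 69, 70, 75, 77, 78, 80, 83, 92, 94, 97}
insert 86 → {55, 61, 65, 67, 69, 70, 75, 77, 78, 80, 83, 86, 92, 94, 97}
insert 71 → {55, 61, 65, 67, 69, 70, 71, 75, 77, 78, 80, 83, 86, 92, 94, 97}
insert 85 → {55, 61, 65, 67, 69, 70, 71, 75, 77, 78, 80, 83, 85, 86, 92, 94, 97}
insert 73 → {55, 61, 65, 67, 69, 70, 71, 73, 75, 77, 78, 80, 83, 85, 86, 92, 94, 97}
insert 50 → {50, 55, 61, 65, 67, 69, 70, 71, 73, 75, 77, 78, 80, 83, 85, 86, 92, 94, 97}
serve next job → 50; now {55, 61, 65, 67, 69, 70, 71, 73, 75, 77, 78, 80, 83, 85, 86, 92, 94, 97}
serve next job → 55; now {61, 65, 67, 69, 70, 71, 73, 75, 77, 78, 80, 83, 85, 86, 92, 94, 97}
insert 53 → {53, 61, 65, 67, 69, 70, 71, 73, 75, 77, 78, 80, 83, 85, 86, 92, 94, 97}
serve next job → 53; now {61, 65, 67, 69, 70, 71, 73, 75, 77, 78, 80, 83, 85, 86, 92, 94, 97}
insert 91 → {61, 65, 67, 69, 70, 71, 73, 75, 77, 78, 80, 83, 85, 86, 91, 92, 94, 97}
insert 95 → {61, 65, 67, 69, 70, 71, 73, 75, 77, 78, 80, 83, 85, 86, 91, 92, 94, 95, 97}
serve next job → 61; now {65, 67, 69, 70, 71, 73, 75, 77, 78, 80, 83, 85, 86, 91, 92, 94, 95, 97}
insert 59 → {59, 65, 67, 69, 70, 71, 73, 75, 77, 78, 80, 83, 85, 86, 91, 92, 94, 95, 97}
insert 49 → {49, 59, 65, 67, 69, 70, 71, 73, 75, 77, 78, 80, 83, 85, 86, 91, 92, 94, 95, 97}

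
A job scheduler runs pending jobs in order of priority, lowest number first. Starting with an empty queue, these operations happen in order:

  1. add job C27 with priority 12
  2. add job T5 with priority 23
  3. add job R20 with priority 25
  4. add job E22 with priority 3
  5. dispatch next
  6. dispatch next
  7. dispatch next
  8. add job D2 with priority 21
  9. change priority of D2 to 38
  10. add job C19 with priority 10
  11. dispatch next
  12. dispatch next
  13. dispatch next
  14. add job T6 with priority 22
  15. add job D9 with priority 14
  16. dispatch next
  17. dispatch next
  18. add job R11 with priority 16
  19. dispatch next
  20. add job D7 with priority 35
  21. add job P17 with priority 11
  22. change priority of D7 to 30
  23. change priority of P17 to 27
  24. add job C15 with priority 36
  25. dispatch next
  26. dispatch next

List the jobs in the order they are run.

E22, C27, T5, C19, R20, D2, D9, T6, R11, P17, D7

add C27 (priority 12) → {C27:12}
add T5 (priority 23) → {C27:12, T5:23}
add R20 (priority 25) → {C27:12, T5:23, R20:25}
add E22 (priority 3) → {E22:3, C27:12, T5:23, R20:25}
dispatch next → E22; now {C27:12, T5:23, R20:25}
dispatch next → C27; now {T5:23, R20:25}
dispatch next → T5; now {R20:25}
add D2 (priority 21) → {D2:21, R20:25}
update D2 to priority 38 → {R20:25, D2:38}
add C19 (priority 10) → {C19:10, R20:25, D2:38}
dispatch next → C19; now {R20:25, D2:38}
dispatch next → R20; now {D2:38}
dispatch next → D2; now {}
add T6 (priority 22) → {T6:22}
add D9 (priority 14) → {D9:14, T6:22}
dispatch next → D9; now {T6:22}
dispatch next → T6; now {}
add R11 (priority 16) → {R11:16}
dispatch next → R11; now {}
add D7 (priority 35) → {D7:35}
add P17 (priority 11) → {P17:11, D7:35}
update D7 to priority 30 → {P17:11, D7:30}
update P17 to priority 27 → {P17:27, D7:30}
add C15 (priority 36) → {P17:27, D7:30, C15:36}
dispatch next → P17; now {D7:30, C15:36}
dispatch next → D7; now {C15:36}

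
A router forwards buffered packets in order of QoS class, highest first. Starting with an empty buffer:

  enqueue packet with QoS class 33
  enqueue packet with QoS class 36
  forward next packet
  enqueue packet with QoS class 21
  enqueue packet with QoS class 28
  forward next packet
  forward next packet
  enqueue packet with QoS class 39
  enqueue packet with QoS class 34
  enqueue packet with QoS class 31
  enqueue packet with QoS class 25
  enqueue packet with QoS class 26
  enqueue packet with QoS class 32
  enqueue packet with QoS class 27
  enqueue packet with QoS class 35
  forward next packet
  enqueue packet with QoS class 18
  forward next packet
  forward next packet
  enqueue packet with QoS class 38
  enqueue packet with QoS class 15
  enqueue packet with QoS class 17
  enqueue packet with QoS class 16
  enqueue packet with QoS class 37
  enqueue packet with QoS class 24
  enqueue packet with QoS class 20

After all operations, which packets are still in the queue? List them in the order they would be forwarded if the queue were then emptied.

[38, 37, 32, 31, 27, 26, 25, 24, 21, 20, 18, 17, 16, 15]

insert 33 → {33}
insert 36 → {36, 33}
forward next packet → 36; now {33}
insert 21 → {33, 21}
insert 28 → {33, 28, 21}
forward next packet → 33; now {28, 21}
forward next packet → 28; now {21}
insert 39 → {39, 21}
insert 34 → {39, 34, 21}
insert 31 → {39, 34, 31, 21}
insert 25 → {39, 34, 31, 25, 21}
insert 26 → {39, 34, 31, 26, 25, 21}
insert 32 → {39, 34, 32, 31, 26, 25, 21}
insert 27 → {39, 34, 32, 31, 27, 26, 25, 21}
insert 35 → {39, 35, 34, 32, 31, 27, 26, 25, 21}
forward next packet → 39; now {35, 34, 32, 31, 27, 26, 25, 21}
insert 18 → {35, 34, 32, 31, 27, 26, 25, 21, 18}
forward next packet → 35; now {34, 32, 31, 27, 26, 25, 21, 18}
forward next packet → 34; now {32, 31, 27, 26, 25, 21, 18}
insert 38 → {38, 32, 31, 27, 26, 25, 21, 18}
insert 15 → {38, 32, 31, 27, 26, 25, 21, 18, 15}
insert 17 → {38, 32, 31, 27, 26, 25, 21, 18, 17, 15}
insert 16 → {38, 32, 31, 27, 26, 25, 21, 18, 17, 16, 15}
insert 37 → {38, 37, 32, 31, 27, 26, 25, 21, 18, 17, 16, 15}
insert 24 → {38, 37, 32, 31, 27, 26, 25, 24, 21, 18, 17, 16, 15}
insert 20 → {38, 37, 32, 31, 27, 26, 25, 24, 21, 20, 18, 17, 16, 15}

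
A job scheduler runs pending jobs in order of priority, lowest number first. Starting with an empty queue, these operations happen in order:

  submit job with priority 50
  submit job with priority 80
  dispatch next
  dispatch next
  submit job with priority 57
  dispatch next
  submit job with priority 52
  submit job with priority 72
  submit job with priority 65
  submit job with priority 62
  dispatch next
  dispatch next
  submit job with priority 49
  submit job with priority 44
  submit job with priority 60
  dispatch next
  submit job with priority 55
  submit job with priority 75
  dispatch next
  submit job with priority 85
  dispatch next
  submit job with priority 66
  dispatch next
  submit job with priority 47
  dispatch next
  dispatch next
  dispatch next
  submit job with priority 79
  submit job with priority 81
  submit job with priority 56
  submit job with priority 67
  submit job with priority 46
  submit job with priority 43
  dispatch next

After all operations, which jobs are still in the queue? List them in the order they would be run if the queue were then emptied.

46, 56, 67, 72, 75, 79, 81, 85

insert 50 → {50}
insert 80 → {50, 80}
dispatch next → 50; now {80}
dispatch next → 80; now {}
insert 57 → {57}
dispatch next → 57; now {}
insert 52 → {52}
insert 72 → {52, 72}
insert 65 → {52, 65, 72}
insert 62 → {52, 62, 65, 72}
dispatch next → 52; now {62, 65, 72}
dispatch next → 62; now {65, 72}
insert 49 → {49, 65, 72}
insert 44 → {44, 49, 65, 72}
insert 60 → {44, 49, 60, 65, 72}
dispatch next → 44; now {49, 60, 65, 72}
insert 55 → {49, 55, 60, 65, 72}
insert 75 → {49, 55, 60, 65, 72, 75}
dispatch next → 49; now {55, 60, 65, 72, 75}
insert 85 → {55, 60, 65, 72, 75, 85}
dispatch next → 55; now {60, 65, 72, 75, 85}
insert 66 → {60, 65, 66, 72, 75, 85}
dispatch next → 60; now {65, 66, 72, 75, 85}
insert 47 → {47, 65, 66, 72, 75, 85}
dispatch next → 47; now {65, 66, 72, 75, 85}
dispatch next → 65; now {66, 72, 75, 85}
dispatch next → 66; now {72, 75, 85}
insert 79 → {72, 75, 79, 85}
insert 81 → {72, 75, 79, 81, 85}
insert 56 → {56, 72, 75, 79, 81, 85}
insert 67 → {56, 67, 72, 75, 79, 81, 85}
insert 46 → {46, 56, 67, 72, 75, 79, 81, 85}
insert 43 → {43, 46, 56, 67, 72, 75, 79, 81, 85}
dispatch next → 43; now {46, 56, 67, 72, 75, 79, 81, 85}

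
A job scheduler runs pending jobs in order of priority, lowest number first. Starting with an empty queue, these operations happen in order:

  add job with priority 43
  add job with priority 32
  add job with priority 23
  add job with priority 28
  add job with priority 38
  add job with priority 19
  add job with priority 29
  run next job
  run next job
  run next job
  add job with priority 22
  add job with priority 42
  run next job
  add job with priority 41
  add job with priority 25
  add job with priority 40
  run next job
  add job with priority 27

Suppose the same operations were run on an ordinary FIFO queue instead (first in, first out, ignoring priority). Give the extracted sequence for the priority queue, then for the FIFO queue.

insert 43 → {43}
insert 32 → {32, 43}
insert 23 → {23, 32, 43}
insert 28 → {23, 28, 32, 43}
insert 38 → {23, 28, 32, 38, 43}
insert 19 → {19, 23, 28, 32, 38, 43}
insert 29 → {19, 23, 28, 29, 32, 38, 43}
run next job → 19; now {23, 28, 29, 32, 38, 43}
run next job → 23; now {28, 29, 32, 38, 43}
run next job → 28; now {29, 32, 38, 43}
insert 22 → {22, 29, 32, 38, 43}
insert 42 → {22, 29, 32, 38, 42, 43}
run next job → 22; now {29, 32, 38, 42, 43}
insert 41 → {29, 32, 38, 41, 42, 43}
insert 25 → {25, 29, 32, 38, 41, 42, 43}
insert 40 → {25, 29, 32, 38, 40, 41, 42, 43}
run next job → 25; now {29, 32, 38, 40, 41, 42, 43}
insert 27 → {27, 29, 32, 38, 40, 41, 42, 43}

priority queue: 19 → 23 → 28 → 22 → 25; FIFO queue: 43 → 32 → 23 → 28 → 38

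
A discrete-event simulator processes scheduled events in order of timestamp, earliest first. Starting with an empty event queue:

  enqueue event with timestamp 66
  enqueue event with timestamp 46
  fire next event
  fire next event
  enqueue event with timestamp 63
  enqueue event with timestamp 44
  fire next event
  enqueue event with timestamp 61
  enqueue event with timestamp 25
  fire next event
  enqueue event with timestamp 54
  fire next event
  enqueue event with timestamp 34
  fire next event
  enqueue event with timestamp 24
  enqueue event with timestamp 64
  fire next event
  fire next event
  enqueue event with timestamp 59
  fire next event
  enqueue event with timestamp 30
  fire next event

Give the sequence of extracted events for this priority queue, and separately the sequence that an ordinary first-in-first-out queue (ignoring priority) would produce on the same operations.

insert 66 → {66}
insert 46 → {46, 66}
fire next event → 46; now {66}
fire next event → 66; now {}
insert 63 → {63}
insert 44 → {44, 63}
fire next event → 44; now {63}
insert 61 → {61, 63}
insert 25 → {25, 61, 63}
fire next event → 25; now {61, 63}
insert 54 → {54, 61, 63}
fire next event → 54; now {61, 63}
insert 34 → {34, 61, 63}
fire next event → 34; now {61, 63}
insert 24 → {24, 61, 63}
insert 64 → {24, 61, 63, 64}
fire next event → 24; now {61, 63, 64}
fire next event → 61; now {63, 64}
insert 59 → {59, 63, 64}
fire next event → 59; now {63, 64}
insert 30 → {30, 63, 64}
fire next event → 30; now {63, 64}

priority queue: 46 → 66 → 44 → 25 → 54 → 34 → 24 → 61 → 59 → 30; FIFO queue: 66, 46, 63, 44, 61, 25, 54, 34, 24, 64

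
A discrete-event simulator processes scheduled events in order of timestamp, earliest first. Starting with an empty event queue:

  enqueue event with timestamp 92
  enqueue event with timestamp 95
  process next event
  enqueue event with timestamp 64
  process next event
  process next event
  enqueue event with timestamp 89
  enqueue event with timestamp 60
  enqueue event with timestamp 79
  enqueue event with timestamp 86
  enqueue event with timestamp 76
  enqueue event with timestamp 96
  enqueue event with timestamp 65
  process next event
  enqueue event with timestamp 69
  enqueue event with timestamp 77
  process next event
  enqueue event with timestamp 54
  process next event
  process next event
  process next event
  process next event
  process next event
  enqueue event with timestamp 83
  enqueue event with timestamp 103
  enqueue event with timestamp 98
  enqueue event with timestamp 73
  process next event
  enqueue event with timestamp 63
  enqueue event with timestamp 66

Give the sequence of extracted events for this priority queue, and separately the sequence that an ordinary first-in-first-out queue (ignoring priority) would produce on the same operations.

insert 92 → {92}
insert 95 → {92, 95}
process next event → 92; now {95}
insert 64 → {64, 95}
process next event → 64; now {95}
process next event → 95; now {}
insert 89 → {89}
insert 60 → {60, 89}
insert 79 → {60, 79, 89}
insert 86 → {60, 79, 86, 89}
insert 76 → {60, 76, 79, 86, 89}
insert 96 → {60, 76, 79, 86, 89, 96}
insert 65 → {60, 65, 76, 79, 86, 89, 96}
process next event → 60; now {65, 76, 79, 86, 89, 96}
insert 69 → {65, 69, 76, 79, 86, 89, 96}
insert 77 → {65, 69, 76, 77, 79, 86, 89, 96}
process next event → 65; now {69, 76, 77, 79, 86, 89, 96}
insert 54 → {54, 69, 76, 77, 79, 86, 89, 96}
process next event → 54; now {69, 76, 77, 79, 86, 89, 96}
process next event → 69; now {76, 77, 79, 86, 89, 96}
process next event → 76; now {77, 79, 86, 89, 96}
process next event → 77; now {79, 86, 89, 96}
process next event → 79; now {86, 89, 96}
insert 83 → {83, 86, 89, 96}
insert 103 → {83, 86, 89, 96, 103}
insert 98 → {83, 86, 89, 96, 98, 103}
insert 73 → {73, 83, 86, 89, 96, 98, 103}
process next event → 73; now {83, 86, 89, 96, 98, 103}
insert 63 → {63, 83, 86, 89, 96, 98, 103}
insert 66 → {63, 66, 83, 86, 89, 96, 98, 103}

priority queue: 92 → 64 → 95 → 60 → 65 → 54 → 69 → 76 → 77 → 79 → 73; FIFO queue: 92 → 95 → 64 → 89 → 60 → 79 → 86 → 76 → 96 → 65 → 69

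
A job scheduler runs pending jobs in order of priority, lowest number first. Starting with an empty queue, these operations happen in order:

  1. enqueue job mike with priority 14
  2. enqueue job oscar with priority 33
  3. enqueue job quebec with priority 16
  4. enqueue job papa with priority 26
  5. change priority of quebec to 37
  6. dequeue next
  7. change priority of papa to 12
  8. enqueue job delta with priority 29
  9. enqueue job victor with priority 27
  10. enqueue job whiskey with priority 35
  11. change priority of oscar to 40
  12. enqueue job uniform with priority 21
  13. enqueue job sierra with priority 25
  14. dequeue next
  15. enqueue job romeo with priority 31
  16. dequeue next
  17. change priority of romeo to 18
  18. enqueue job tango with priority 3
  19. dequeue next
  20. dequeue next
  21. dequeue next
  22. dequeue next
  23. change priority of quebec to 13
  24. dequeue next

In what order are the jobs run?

add mike (priority 14) → {mike:14}
add oscar (priority 33) → {mike:14, oscar:33}
add quebec (priority 16) → {mike:14, quebec:16, oscar:33}
add papa (priority 26) → {mike:14, quebec:16, papa:26, oscar:33}
update quebec to priority 37 → {mike:14, papa:26, oscar:33, quebec:37}
dequeue next → mike; now {papa:26, oscar:33, quebec:37}
update papa to priority 12 → {papa:12, oscar:33, quebec:37}
add delta (priority 29) → {papa:12, delta:29, oscar:33, quebec:37}
add victor (priority 27) → {papa:12, victor:27, delta:29, oscar:33, quebec:37}
add whiskey (priority 35) → {papa:12, victor:27, delta:29, oscar:33, whiskey:35, quebec:37}
update oscar to priority 40 → {papa:12, victor:27, delta:29, whiskey:35, quebec:37, oscar:40}
add uniform (priority 21) → {papa:12, uniform:21, victor:27, delta:29, whiskey:35, quebec:37, oscar:40}
add sierra (priority 25) → {papa:12, uniform:21, sierra:25, victor:27, delta:29, whiskey:35, quebec:37, oscar:40}
dequeue next → papa; now {uniform:21, sierra:25, victor:27, delta:29, whiskey:35, quebec:37, oscar:40}
add romeo (priority 31) → {uniform:21, sierra:25, victor:27, delta:29, romeo:31, whiskey:35, quebec:37, oscar:40}
dequeue next → uniform; now {sierra:25, victor:27, delta:29, romeo:31, whiskey:35, quebec:37, oscar:40}
update romeo to priority 18 → {romeo:18, sierra:25, victor:27, delta:29, whiskey:35, quebec:37, oscar:40}
add tango (priority 3) → {tango:3, romeo:18, sierra:25, victor:27, delta:29, whiskey:35, quebec:37, oscar:40}
dequeue next → tango; now {romeo:18, sierra:25, victor:27, delta:29, whiskey:35, quebec:37, oscar:40}
dequeue next → romeo; now {sierra:25, victor:27, delta:29, whiskey:35, quebec:37, oscar:40}
dequeue next → sierra; now {victor:27, delta:29, whiskey:35, quebec:37, oscar:40}
dequeue next → victor; now {delta:29, whiskey:35, quebec:37, oscar:40}
update quebec to priority 13 → {quebec:13, delta:29, whiskey:35, oscar:40}
dequeue next → quebec; now {delta:29, whiskey:35, oscar:40}

mike, papa, uniform, tango, romeo, sierra, victor, quebec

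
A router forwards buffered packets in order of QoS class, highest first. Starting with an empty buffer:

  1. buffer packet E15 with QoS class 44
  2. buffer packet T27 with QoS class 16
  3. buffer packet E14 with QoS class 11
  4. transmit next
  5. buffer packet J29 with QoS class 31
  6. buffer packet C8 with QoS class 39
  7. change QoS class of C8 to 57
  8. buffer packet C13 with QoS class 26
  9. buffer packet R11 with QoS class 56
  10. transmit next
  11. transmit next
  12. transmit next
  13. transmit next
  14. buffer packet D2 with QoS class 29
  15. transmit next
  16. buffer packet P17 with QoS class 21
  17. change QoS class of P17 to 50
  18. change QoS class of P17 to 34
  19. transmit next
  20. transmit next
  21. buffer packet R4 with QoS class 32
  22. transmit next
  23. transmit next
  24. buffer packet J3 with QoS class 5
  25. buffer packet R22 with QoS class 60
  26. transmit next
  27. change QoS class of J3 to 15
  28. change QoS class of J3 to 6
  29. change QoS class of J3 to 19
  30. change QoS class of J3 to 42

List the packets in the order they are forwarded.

add E15 (QoS class 44) → {E15:44}
add T27 (QoS class 16) → {E15:44, T27:16}
add E14 (QoS class 11) → {E15:44, T27:16, E14:11}
transmit next → E15; now {T27:16, E14:11}
add J29 (QoS class 31) → {J29:31, T27:16, E14:11}
add C8 (QoS class 39) → {C8:39, J29:31, T27:16, E14:11}
update C8 to QoS class 57 → {C8:57, J29:31, T27:16, E14:11}
add C13 (QoS class 26) → {C8:57, J29:31, C13:26, T27:16, E14:11}
add R11 (QoS class 56) → {C8:57, R11:56, J29:31, C13:26, T27:16, E14:11}
transmit next → C8; now {R11:56, J29:31, C13:26, T27:16, E14:11}
transmit next → R11; now {J29:31, C13:26, T27:16, E14:11}
transmit next → J29; now {C13:26, T27:16, E14:11}
transmit next → C13; now {T27:16, E14:11}
add D2 (QoS class 29) → {D2:29, T27:16, E14:11}
transmit next → D2; now {T27:16, E14:11}
add P17 (QoS class 21) → {P17:21, T27:16, E14:11}
update P17 to QoS class 50 → {P17:50, T27:16, E14:11}
update P17 to QoS class 34 → {P17:34, T27:16, E14:11}
transmit next → P17; now {T27:16, E14:11}
transmit next → T27; now {E14:11}
add R4 (QoS class 32) → {R4:32, E14:11}
transmit next → R4; now {E14:11}
transmit next → E14; now {}
add J3 (QoS class 5) → {J3:5}
add R22 (QoS class 60) → {R22:60, J3:5}
transmit next → R22; now {J3:5}
update J3 to QoS class 15 → {J3:15}
update J3 to QoS class 6 → {J3:6}
update J3 to QoS class 19 → {J3:19}
update J3 to QoS class 42 → {J3:42}

E15 → C8 → R11 → J29 → C13 → D2 → P17 → T27 → R4 → E14 → R22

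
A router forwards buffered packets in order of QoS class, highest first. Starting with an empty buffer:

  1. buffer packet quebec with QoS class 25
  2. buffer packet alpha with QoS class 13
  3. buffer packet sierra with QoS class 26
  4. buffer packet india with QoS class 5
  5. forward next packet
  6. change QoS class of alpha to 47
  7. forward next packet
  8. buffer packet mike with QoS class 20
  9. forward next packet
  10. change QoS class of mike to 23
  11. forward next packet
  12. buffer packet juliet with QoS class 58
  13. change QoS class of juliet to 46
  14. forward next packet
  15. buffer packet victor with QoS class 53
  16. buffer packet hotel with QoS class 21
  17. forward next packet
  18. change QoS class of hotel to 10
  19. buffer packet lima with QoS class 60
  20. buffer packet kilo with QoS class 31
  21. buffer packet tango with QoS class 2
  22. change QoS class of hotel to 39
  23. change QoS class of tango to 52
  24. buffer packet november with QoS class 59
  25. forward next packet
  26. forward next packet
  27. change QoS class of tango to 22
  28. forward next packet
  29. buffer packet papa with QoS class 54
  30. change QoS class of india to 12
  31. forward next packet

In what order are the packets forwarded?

sierra → alpha → quebec → mike → juliet → victor → lima → november → hotel → papa

add quebec (QoS class 25) → {quebec:25}
add alpha (QoS class 13) → {quebec:25, alpha:13}
add sierra (QoS class 26) → {sierra:26, quebec:25, alpha:13}
add india (QoS class 5) → {sierra:26, quebec:25, alpha:13, india:5}
forward next packet → sierra; now {quebec:25, alpha:13, india:5}
update alpha to QoS class 47 → {alpha:47, quebec:25, india:5}
forward next packet → alpha; now {quebec:25, india:5}
add mike (QoS class 20) → {quebec:25, mike:20, india:5}
forward next packet → quebec; now {mike:20, india:5}
update mike to QoS class 23 → {mike:23, india:5}
forward next packet → mike; now {india:5}
add juliet (QoS class 58) → {juliet:58, india:5}
update juliet to QoS class 46 → {juliet:46, india:5}
forward next packet → juliet; now {india:5}
add victor (QoS class 53) → {victor:53, india:5}
add hotel (QoS class 21) → {victor:53, hotel:21, india:5}
forward next packet → victor; now {hotel:21, india:5}
update hotel to QoS class 10 → {hotel:10, india:5}
add lima (QoS class 60) → {lima:60, hotel:10, india:5}
add kilo (QoS class 31) → {lima:60, kilo:31, hotel:10, india:5}
add tango (QoS class 2) → {lima:60, kilo:31, hotel:10, india:5, tango:2}
update hotel to QoS class 39 → {lima:60, hotel:39, kilo:31, india:5, tango:2}
update tango to QoS class 52 → {lima:60, tango:52, hotel:39, kilo:31, india:5}
add november (QoS class 59) → {lima:60, november:59, tango:52, hotel:39, kilo:31, india:5}
forward next packet → lima; now {november:59, tango:52, hotel:39, kilo:31, india:5}
forward next packet → november; now {tango:52, hotel:39, kilo:31, india:5}
update tango to QoS class 22 → {hotel:39, kilo:31, tango:22, india:5}
forward next packet → hotel; now {kilo:31, tango:22, india:5}
add papa (QoS class 54) → {papa:54, kilo:31, tango:22, india:5}
update india to QoS class 12 → {papa:54, kilo:31, tango:22, india:12}
forward next packet → papa; now {kilo:31, tango:22, india:12}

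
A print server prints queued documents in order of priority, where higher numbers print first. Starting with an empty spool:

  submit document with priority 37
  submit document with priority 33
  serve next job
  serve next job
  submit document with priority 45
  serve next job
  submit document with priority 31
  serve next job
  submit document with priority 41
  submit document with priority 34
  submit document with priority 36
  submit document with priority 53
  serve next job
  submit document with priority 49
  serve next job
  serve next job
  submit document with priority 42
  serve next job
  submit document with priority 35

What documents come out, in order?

37 → 33 → 45 → 31 → 53 → 49 → 41 → 42

insert 37 → {37}
insert 33 → {37, 33}
serve next job → 37; now {33}
serve next job → 33; now {}
insert 45 → {45}
serve next job → 45; now {}
insert 31 → {31}
serve next job → 31; now {}
insert 41 → {41}
insert 34 → {41, 34}
insert 36 → {41, 36, 34}
insert 53 → {53, 41, 36, 34}
serve next job → 53; now {41, 36, 34}
insert 49 → {49, 41, 36, 34}
serve next job → 49; now {41, 36, 34}
serve next job → 41; now {36, 34}
insert 42 → {42, 36, 34}
serve next job → 42; now {36, 34}
insert 35 → {36, 35, 34}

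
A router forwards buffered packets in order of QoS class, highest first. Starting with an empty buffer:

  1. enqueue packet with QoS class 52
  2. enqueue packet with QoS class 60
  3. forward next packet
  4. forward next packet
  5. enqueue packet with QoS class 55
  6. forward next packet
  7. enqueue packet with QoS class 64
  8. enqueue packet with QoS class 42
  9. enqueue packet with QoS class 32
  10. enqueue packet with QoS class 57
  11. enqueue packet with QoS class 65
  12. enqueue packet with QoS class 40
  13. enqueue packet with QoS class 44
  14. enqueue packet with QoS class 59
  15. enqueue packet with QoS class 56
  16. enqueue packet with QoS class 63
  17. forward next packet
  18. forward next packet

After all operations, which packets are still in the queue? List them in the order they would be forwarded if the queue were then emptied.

63 → 59 → 57 → 56 → 44 → 42 → 40 → 32

insert 52 → {52}
insert 60 → {60, 52}
forward next packet → 60; now {52}
forward next packet → 52; now {}
insert 55 → {55}
forward next packet → 55; now {}
insert 64 → {64}
insert 42 → {64, 42}
insert 32 → {64, 42, 32}
insert 57 → {64, 57, 42, 32}
insert 65 → {65, 64, 57, 42, 32}
insert 40 → {65, 64, 57, 42, 40, 32}
insert 44 → {65, 64, 57, 44, 42, 40, 32}
insert 59 → {65, 64, 59, 57, 44, 42, 40, 32}
insert 56 → {65, 64, 59, 57, 56, 44, 42, 40, 32}
insert 63 → {65, 64, 63, 59, 57, 56, 44, 42, 40, 32}
forward next packet → 65; now {64, 63, 59, 57, 56, 44, 42, 40, 32}
forward next packet → 64; now {63, 59, 57, 56, 44, 42, 40, 32}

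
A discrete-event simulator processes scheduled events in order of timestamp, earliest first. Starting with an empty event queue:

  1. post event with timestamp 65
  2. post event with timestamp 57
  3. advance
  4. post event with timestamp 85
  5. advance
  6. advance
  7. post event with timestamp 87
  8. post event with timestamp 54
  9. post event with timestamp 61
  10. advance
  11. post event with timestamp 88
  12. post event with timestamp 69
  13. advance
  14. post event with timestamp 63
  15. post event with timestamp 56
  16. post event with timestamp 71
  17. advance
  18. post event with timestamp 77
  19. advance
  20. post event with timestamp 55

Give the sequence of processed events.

insert 65 → {65}
insert 57 → {57, 65}
advance → 57; now {65}
insert 85 → {65, 85}
advance → 65; now {85}
advance → 85; now {}
insert 87 → {87}
insert 54 → {54, 87}
insert 61 → {54, 61, 87}
advance → 54; now {61, 87}
insert 88 → {61, 87, 88}
insert 69 → {61, 69, 87, 88}
advance → 61; now {69, 87, 88}
insert 63 → {63, 69, 87, 88}
insert 56 → {56, 63, 69, 87, 88}
insert 71 → {56, 63, 69, 71, 87, 88}
advance → 56; now {63, 69, 71, 87, 88}
insert 77 → {63, 69, 71, 77, 87, 88}
advance → 63; now {69, 71, 77, 87, 88}
insert 55 → {55, 69, 71, 77, 87, 88}

57 → 65 → 85 → 54 → 61 → 56 → 63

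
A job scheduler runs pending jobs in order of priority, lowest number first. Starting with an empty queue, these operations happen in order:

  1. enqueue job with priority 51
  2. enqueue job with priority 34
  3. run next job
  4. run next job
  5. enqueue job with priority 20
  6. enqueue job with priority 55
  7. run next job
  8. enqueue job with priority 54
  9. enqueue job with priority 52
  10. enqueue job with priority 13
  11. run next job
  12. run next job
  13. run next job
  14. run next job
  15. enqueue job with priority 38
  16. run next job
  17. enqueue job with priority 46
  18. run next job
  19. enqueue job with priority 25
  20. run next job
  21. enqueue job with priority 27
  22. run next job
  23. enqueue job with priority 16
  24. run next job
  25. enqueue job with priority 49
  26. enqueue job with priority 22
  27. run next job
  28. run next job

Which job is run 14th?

insert 51 → {51}
insert 34 → {34, 51}
run next job → 34; now {51}
run next job → 51; now {}
insert 20 → {20}
insert 55 → {20, 55}
run next job → 20; now {55}
insert 54 → {54, 55}
insert 52 → {52, 54, 55}
insert 13 → {13, 52, 54, 55}
run next job → 13; now {52, 54, 55}
run next job → 52; now {54, 55}
run next job → 54; now {55}
run next job → 55; now {}
insert 38 → {38}
run next job → 38; now {}
insert 46 → {46}
run next job → 46; now {}
insert 25 → {25}
run next job → 25; now {}
insert 27 → {27}
run next job → 27; now {}
insert 16 → {16}
run next job → 16; now {}
insert 49 → {49}
insert 22 → {22, 49}
run next job → 22; now {49}
run next job → 49; now {}

49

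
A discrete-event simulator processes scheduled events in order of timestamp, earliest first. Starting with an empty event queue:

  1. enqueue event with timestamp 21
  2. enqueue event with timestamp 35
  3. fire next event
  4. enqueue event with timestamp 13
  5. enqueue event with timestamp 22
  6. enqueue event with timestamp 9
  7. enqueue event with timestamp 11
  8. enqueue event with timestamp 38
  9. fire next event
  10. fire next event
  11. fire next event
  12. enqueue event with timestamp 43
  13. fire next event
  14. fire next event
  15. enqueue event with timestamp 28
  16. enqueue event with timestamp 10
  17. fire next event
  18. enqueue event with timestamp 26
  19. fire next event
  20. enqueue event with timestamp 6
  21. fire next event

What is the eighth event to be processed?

insert 21 → {21}
insert 35 → {21, 35}
fire next event → 21; now {35}
insert 13 → {13, 35}
insert 22 → {13, 22, 35}
insert 9 → {9, 13, 22, 35}
insert 11 → {9, 11, 13, 22, 35}
insert 38 → {9, 11, 13, 22, 35, 38}
fire next event → 9; now {11, 13, 22, 35, 38}
fire next event → 11; now {13, 22, 35, 38}
fire next event → 13; now {22, 35, 38}
insert 43 → {22, 35, 38, 43}
fire next event → 22; now {35, 38, 43}
fire next event → 35; now {38, 43}
insert 28 → {28, 38, 43}
insert 10 → {10, 28, 38, 43}
fire next event → 10; now {28, 38, 43}
insert 26 → {26, 28, 38, 43}
fire next event → 26; now {28, 38, 43}
insert 6 → {6, 28, 38, 43}
fire next event → 6; now {28, 38, 43}

26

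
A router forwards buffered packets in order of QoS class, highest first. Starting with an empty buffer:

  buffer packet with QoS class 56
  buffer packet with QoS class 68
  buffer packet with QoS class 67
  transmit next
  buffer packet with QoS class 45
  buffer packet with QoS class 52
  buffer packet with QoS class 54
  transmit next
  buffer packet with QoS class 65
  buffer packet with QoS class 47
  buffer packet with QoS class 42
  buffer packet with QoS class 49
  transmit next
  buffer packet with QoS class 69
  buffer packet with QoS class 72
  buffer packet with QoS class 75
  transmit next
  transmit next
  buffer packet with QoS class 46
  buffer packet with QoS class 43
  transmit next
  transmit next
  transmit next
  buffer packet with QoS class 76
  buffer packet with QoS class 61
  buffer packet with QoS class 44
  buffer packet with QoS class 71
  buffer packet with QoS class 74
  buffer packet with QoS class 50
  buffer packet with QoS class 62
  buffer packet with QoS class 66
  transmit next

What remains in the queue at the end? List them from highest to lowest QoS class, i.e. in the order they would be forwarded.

74 → 71 → 66 → 62 → 61 → 52 → 50 → 49 → 47 → 46 → 45 → 44 → 43 → 42

insert 56 → {56}
insert 68 → {68, 56}
insert 67 → {68, 67, 56}
transmit next → 68; now {67, 56}
insert 45 → {67, 56, 45}
insert 52 → {67, 56, 52, 45}
insert 54 → {67, 56, 54, 52, 45}
transmit next → 67; now {56, 54, 52, 45}
insert 65 → {65, 56, 54, 52, 45}
insert 47 → {65, 56, 54, 52, 47, 45}
insert 42 → {65, 56, 54, 52, 47, 45, 42}
insert 49 → {65, 56, 54, 52, 49, 47, 45, 42}
transmit next → 65; now {56, 54, 52, 49, 47, 45, 42}
insert 69 → {69, 56, 54, 52, 49, 47, 45, 42}
insert 72 → {72, 69, 56, 54, 52, 49, 47, 45, 42}
insert 75 → {75, 72, 69, 56, 54, 52, 49, 47, 45, 42}
transmit next → 75; now {72, 69, 56, 54, 52, 49, 47, 45, 42}
transmit next → 72; now {69, 56, 54, 52, 49, 47, 45, 42}
insert 46 → {69, 56, 54, 52, 49, 47, 46, 45, 42}
insert 43 → {69, 56, 54, 52, 49, 47, 46, 45, 43, 42}
transmit next → 69; now {56, 54, 52, 49, 47, 46, 45, 43, 42}
transmit next → 56; now {54, 52, 49, 47, 46, 45, 43, 42}
transmit next → 54; now {52, 49, 47, 46, 45, 43, 42}
insert 76 → {76, 52, 49, 47, 46, 45, 43, 42}
insert 61 → {76, 61, 52, 49, 47, 46, 45, 43, 42}
insert 44 → {76, 61, 52, 49, 47, 46, 45, 44, 43, 42}
insert 71 → {76, 71, 61, 52, 49, 47, 46, 45, 44, 43, 42}
insert 74 → {76, 74, 71, 61, 52, 49, 47, 46, 45, 44, 43, 42}
insert 50 → {76, 74, 71, 61, 52, 50, 49, 47, 46, 45, 44, 43, 42}
insert 62 → {76, 74, 71, 62, 61, 52, 50, 49, 47, 46, 45, 44, 43, 42}
insert 66 → {76, 74, 71, 66, 62, 61, 52, 50, 49, 47, 46, 45, 44, 43, 42}
transmit next → 76; now {74, 71, 66, 62, 61, 52, 50, 49, 47, 46, 45, 44, 43, 42}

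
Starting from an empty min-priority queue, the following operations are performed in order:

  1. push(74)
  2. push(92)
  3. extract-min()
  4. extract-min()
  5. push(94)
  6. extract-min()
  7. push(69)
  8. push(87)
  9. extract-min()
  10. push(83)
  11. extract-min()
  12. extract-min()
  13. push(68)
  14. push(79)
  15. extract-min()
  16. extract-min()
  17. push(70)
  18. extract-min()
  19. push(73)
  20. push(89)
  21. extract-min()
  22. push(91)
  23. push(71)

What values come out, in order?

[74, 92, 94, 69, 83, 87, 68, 79, 70, 73]

insert 74 → {74}
insert 92 → {74, 92}
extract-min → 74; now {92}
extract-min → 92; now {}
insert 94 → {94}
extract-min → 94; now {}
insert 69 → {69}
insert 87 → {69, 87}
extract-min → 69; now {87}
insert 83 → {83, 87}
extract-min → 83; now {87}
extract-min → 87; now {}
insert 68 → {68}
insert 79 → {68, 79}
extract-min → 68; now {79}
extract-min → 79; now {}
insert 70 → {70}
extract-min → 70; now {}
insert 73 → {73}
insert 89 → {73, 89}
extract-min → 73; now {89}
insert 91 → {89, 91}
insert 71 → {71, 89, 91}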